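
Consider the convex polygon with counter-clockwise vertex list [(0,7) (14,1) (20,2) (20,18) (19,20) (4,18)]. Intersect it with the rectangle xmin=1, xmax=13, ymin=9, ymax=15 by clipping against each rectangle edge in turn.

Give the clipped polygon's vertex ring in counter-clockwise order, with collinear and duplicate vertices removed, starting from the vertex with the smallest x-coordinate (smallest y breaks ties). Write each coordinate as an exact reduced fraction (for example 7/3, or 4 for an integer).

Clipped polygon: [(1,9) (13,9) (13,15) (32/11,15) (1,39/4)]

1. After x ≥ 1: [(1,39/4) (1,46/7) (14,1) (20,2) (20,18) (19,20) (4,18)]
2. After x ≤ 13: [(1,39/4) (1,46/7) (13,10/7) (13,96/5) (4,18)]
3. After y ≥ 9: [(1,39/4) (1,9) (13,9) (13,96/5) (4,18)]
4. After y ≤ 15: [(32/11,15) (1,39/4) (1,9) (13,9) (13,15)]
5. Canonical ring: [(1,9) (13,9) (13,15) (32/11,15) (1,39/4)]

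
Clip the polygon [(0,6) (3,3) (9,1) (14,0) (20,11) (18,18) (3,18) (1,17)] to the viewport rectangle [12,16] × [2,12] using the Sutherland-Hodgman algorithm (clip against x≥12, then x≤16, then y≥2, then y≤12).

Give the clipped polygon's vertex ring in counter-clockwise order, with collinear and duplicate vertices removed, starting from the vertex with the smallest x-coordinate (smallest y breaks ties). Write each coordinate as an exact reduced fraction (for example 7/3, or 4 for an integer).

Clipped polygon: [(12,2) (166/11,2) (16,11/3) (16,12) (12,12)]

1. After x ≥ 12: [(12,2/5) (14,0) (20,11) (18,18) (12,18)]
2. After x ≤ 16: [(12,2/5) (14,0) (16,11/3) (16,18) (12,18)]
3. After y ≥ 2: [(12,2) (166/11,2) (16,11/3) (16,18) (12,18)]
4. After y ≤ 12: [(12,12) (12,2) (166/11,2) (16,11/3) (16,12)]
5. Canonical ring: [(12,2) (166/11,2) (16,11/3) (16,12) (12,12)]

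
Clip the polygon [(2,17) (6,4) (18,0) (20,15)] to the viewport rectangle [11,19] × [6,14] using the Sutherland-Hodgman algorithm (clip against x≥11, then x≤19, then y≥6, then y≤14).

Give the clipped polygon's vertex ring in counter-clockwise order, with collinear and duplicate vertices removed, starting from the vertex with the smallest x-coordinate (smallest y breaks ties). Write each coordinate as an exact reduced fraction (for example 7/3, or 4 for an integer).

Clipped polygon: [(11,6) (94/5,6) (19,15/2) (19,14) (11,14)]

1. After x ≥ 11: [(11,16) (11,7/3) (18,0) (20,15)]
2. After x ≤ 19: [(19,136/9) (11,16) (11,7/3) (18,0) (19,15/2)]
3. After y ≥ 6: [(19,136/9) (11,16) (11,6) (94/5,6) (19,15/2)]
4. After y ≤ 14: [(19,14) (11,14) (11,6) (94/5,6) (19,15/2)]
5. Canonical ring: [(11,6) (94/5,6) (19,15/2) (19,14) (11,14)]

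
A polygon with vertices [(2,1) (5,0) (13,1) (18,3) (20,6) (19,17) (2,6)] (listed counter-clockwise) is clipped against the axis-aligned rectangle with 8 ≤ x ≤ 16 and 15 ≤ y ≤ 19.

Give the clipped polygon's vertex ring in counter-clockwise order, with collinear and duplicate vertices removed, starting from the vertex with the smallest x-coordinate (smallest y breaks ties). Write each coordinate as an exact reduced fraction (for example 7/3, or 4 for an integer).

Clipped polygon: [(175/11,15) (16,15) (16,256/17)]

1. After x ≥ 8: [(8,3/8) (13,1) (18,3) (20,6) (19,17) (8,168/17)]
2. After x ≤ 16: [(8,3/8) (13,1) (16,11/5) (16,256/17) (8,168/17)]
3. After y ≥ 15: [(16,15) (16,256/17) (175/11,15)]
4. After y ≤ 19: [(16,15) (16,256/17) (175/11,15)]
5. Canonical ring: [(175/11,15) (16,15) (16,256/17)]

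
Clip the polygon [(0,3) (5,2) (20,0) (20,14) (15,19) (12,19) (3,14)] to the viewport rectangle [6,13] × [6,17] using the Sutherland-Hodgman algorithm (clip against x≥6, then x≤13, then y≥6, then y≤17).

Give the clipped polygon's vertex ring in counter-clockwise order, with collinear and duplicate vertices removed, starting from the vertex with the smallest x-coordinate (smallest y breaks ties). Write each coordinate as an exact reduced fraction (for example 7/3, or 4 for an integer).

1. After x ≥ 6: [(6,28/15) (20,0) (20,14) (15,19) (12,19) (6,47/3)]
2. After x ≤ 13: [(6,28/15) (13,14/15) (13,19) (12,19) (6,47/3)]
3. After y ≥ 6: [(6,6) (13,6) (13,19) (12,19) (6,47/3)]
4. After y ≤ 17: [(6,6) (13,6) (13,17) (42/5,17) (6,47/3)]
5. Canonical ring: [(6,6) (13,6) (13,17) (42/5,17) (6,47/3)]

Clipped polygon: [(6,6) (13,6) (13,17) (42/5,17) (6,47/3)]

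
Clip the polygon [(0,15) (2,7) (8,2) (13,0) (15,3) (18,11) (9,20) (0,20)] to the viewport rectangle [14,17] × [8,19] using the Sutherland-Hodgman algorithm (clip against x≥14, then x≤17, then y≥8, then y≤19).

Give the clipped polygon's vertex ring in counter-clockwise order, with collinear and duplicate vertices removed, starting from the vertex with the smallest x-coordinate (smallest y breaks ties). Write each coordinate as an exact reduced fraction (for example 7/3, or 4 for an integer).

1. After x ≥ 14: [(14,3/2) (15,3) (18,11) (14,15)]
2. After x ≤ 17: [(14,3/2) (15,3) (17,25/3) (17,12) (14,15)]
3. After y ≥ 8: [(14,8) (135/8,8) (17,25/3) (17,12) (14,15)]
4. After y ≤ 19: [(14,8) (135/8,8) (17,25/3) (17,12) (14,15)]
5. Canonical ring: [(14,8) (135/8,8) (17,25/3) (17,12) (14,15)]

Clipped polygon: [(14,8) (135/8,8) (17,25/3) (17,12) (14,15)]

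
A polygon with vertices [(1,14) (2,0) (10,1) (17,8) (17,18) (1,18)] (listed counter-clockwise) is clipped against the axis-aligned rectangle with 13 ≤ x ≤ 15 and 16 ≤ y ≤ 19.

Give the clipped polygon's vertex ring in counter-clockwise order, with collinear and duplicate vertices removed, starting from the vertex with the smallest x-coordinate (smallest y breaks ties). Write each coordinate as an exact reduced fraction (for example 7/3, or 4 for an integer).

Clipped polygon: [(13,16) (15,16) (15,18) (13,18)]

1. After x ≥ 13: [(13,4) (17,8) (17,18) (13,18)]
2. After x ≤ 15: [(13,4) (15,6) (15,18) (13,18)]
3. After y ≥ 16: [(13,16) (15,16) (15,18) (13,18)]
4. After y ≤ 19: [(13,16) (15,16) (15,18) (13,18)]
5. Canonical ring: [(13,16) (15,16) (15,18) (13,18)]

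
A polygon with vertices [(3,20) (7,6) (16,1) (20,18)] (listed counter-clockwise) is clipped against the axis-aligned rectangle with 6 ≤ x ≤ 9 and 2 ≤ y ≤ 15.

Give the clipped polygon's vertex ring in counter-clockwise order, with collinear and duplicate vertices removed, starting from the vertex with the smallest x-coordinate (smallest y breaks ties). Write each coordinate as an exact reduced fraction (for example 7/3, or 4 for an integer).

1. After x ≥ 6: [(6,334/17) (6,19/2) (7,6) (16,1) (20,18)]
2. After x ≤ 9: [(9,328/17) (6,334/17) (6,19/2) (7,6) (9,44/9)]
3. After y ≥ 2: [(9,328/17) (6,334/17) (6,19/2) (7,6) (9,44/9)]
4. After y ≤ 15: [(9,15) (6,15) (6,19/2) (7,6) (9,44/9)]
5. Canonical ring: [(6,19/2) (7,6) (9,44/9) (9,15) (6,15)]

Clipped polygon: [(6,19/2) (7,6) (9,44/9) (9,15) (6,15)]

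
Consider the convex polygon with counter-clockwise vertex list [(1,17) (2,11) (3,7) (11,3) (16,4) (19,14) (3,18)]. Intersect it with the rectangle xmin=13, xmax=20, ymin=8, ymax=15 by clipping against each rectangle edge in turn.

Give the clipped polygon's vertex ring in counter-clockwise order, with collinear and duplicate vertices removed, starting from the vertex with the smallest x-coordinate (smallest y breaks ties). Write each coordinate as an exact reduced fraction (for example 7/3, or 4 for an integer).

1. After x ≥ 13: [(13,17/5) (16,4) (19,14) (13,31/2)]
2. After x ≤ 20: [(13,17/5) (16,4) (19,14) (13,31/2)]
3. After y ≥ 8: [(13,8) (86/5,8) (19,14) (13,31/2)]
4. After y ≤ 15: [(13,15) (13,8) (86/5,8) (19,14) (15,15)]
5. Canonical ring: [(13,8) (86/5,8) (19,14) (15,15) (13,15)]

Clipped polygon: [(13,8) (86/5,8) (19,14) (15,15) (13,15)]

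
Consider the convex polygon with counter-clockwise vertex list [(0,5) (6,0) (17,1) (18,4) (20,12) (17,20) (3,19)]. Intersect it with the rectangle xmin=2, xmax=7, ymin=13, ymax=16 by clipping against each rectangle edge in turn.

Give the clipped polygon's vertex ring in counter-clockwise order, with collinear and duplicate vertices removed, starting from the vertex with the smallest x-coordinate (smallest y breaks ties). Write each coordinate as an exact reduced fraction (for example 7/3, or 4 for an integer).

Clipped polygon: [(2,13) (7,13) (7,16) (33/14,16) (2,43/3)]

1. After x ≥ 2: [(2,43/3) (2,10/3) (6,0) (17,1) (18,4) (20,12) (17,20) (3,19)]
2. After x ≤ 7: [(2,43/3) (2,10/3) (6,0) (7,1/11) (7,135/7) (3,19)]
3. After y ≥ 13: [(2,43/3) (2,13) (7,13) (7,135/7) (3,19)]
4. After y ≤ 16: [(33/14,16) (2,43/3) (2,13) (7,13) (7,16)]
5. Canonical ring: [(2,13) (7,13) (7,16) (33/14,16) (2,43/3)]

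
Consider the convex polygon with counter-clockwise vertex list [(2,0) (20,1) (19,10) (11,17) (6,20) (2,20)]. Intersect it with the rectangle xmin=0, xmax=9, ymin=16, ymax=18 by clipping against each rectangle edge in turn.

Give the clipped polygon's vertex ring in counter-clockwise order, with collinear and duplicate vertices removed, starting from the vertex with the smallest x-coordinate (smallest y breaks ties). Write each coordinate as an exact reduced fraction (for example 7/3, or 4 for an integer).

1. After x ≥ 0: [(2,0) (20,1) (19,10) (11,17) (6,20) (2,20)]
2. After x ≤ 9: [(2,0) (9,7/18) (9,91/5) (6,20) (2,20)]
3. After y ≥ 16: [(2,16) (9,16) (9,91/5) (6,20) (2,20)]
4. After y ≤ 18: [(2,18) (2,16) (9,16) (9,18)]
5. Canonical ring: [(2,16) (9,16) (9,18) (2,18)]

Clipped polygon: [(2,16) (9,16) (9,18) (2,18)]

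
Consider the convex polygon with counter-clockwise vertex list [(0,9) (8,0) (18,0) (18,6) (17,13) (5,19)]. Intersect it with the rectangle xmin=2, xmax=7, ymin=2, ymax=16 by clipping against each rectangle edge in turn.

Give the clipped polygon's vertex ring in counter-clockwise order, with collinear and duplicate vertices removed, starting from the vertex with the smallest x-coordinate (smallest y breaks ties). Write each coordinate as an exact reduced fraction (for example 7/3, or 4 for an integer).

1. After x ≥ 2: [(2,13) (2,27/4) (8,0) (18,0) (18,6) (17,13) (5,19)]
2. After x ≤ 7: [(2,13) (2,27/4) (7,9/8) (7,18) (5,19)]
3. After y ≥ 2: [(2,13) (2,27/4) (56/9,2) (7,2) (7,18) (5,19)]
4. After y ≤ 16: [(7/2,16) (2,13) (2,27/4) (56/9,2) (7,2) (7,16)]
5. Canonical ring: [(2,27/4) (56/9,2) (7,2) (7,16) (7/2,16) (2,13)]

Clipped polygon: [(2,27/4) (56/9,2) (7,2) (7,16) (7/2,16) (2,13)]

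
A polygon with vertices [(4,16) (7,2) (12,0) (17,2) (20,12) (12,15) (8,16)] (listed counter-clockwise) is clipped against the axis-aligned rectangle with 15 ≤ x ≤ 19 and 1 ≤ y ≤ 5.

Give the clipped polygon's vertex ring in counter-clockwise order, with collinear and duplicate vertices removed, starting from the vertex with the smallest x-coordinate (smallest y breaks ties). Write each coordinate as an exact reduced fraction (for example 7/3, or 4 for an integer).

Clipped polygon: [(15,6/5) (17,2) (179/10,5) (15,5)]

1. After x ≥ 15: [(15,6/5) (17,2) (20,12) (15,111/8)]
2. After x ≤ 19: [(15,6/5) (17,2) (19,26/3) (19,99/8) (15,111/8)]
3. After y ≥ 1: [(15,6/5) (17,2) (19,26/3) (19,99/8) (15,111/8)]
4. After y ≤ 5: [(15,5) (15,6/5) (17,2) (179/10,5)]
5. Canonical ring: [(15,6/5) (17,2) (179/10,5) (15,5)]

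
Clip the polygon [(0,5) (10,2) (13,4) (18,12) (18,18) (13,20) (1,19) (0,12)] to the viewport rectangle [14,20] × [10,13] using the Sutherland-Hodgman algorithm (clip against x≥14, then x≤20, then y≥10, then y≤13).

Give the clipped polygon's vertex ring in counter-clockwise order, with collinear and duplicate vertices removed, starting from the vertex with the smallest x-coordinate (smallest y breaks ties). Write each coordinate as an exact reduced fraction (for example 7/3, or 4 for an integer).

1. After x ≥ 14: [(14,28/5) (18,12) (18,18) (14,98/5)]
2. After x ≤ 20: [(14,28/5) (18,12) (18,18) (14,98/5)]
3. After y ≥ 10: [(14,10) (67/4,10) (18,12) (18,18) (14,98/5)]
4. After y ≤ 13: [(14,13) (14,10) (67/4,10) (18,12) (18,13)]
5. Canonical ring: [(14,10) (67/4,10) (18,12) (18,13) (14,13)]

Clipped polygon: [(14,10) (67/4,10) (18,12) (18,13) (14,13)]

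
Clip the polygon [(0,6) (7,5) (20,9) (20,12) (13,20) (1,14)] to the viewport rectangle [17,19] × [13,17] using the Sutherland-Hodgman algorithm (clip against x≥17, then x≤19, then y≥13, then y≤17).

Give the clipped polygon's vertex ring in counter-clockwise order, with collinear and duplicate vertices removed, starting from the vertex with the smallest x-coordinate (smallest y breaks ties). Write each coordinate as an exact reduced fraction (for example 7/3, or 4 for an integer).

1. After x ≥ 17: [(17,105/13) (20,9) (20,12) (17,108/7)]
2. After x ≤ 19: [(17,105/13) (19,113/13) (19,92/7) (17,108/7)]
3. After y ≥ 13: [(17,13) (19,13) (19,92/7) (17,108/7)]
4. After y ≤ 17: [(17,13) (19,13) (19,92/7) (17,108/7)]
5. Canonical ring: [(17,13) (19,13) (19,92/7) (17,108/7)]

Clipped polygon: [(17,13) (19,13) (19,92/7) (17,108/7)]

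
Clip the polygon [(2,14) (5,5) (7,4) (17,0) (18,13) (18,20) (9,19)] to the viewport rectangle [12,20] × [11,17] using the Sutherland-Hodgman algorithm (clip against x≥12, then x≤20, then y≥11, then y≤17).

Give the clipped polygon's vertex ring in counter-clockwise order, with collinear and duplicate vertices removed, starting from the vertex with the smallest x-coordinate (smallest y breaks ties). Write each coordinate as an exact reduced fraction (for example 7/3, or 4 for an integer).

Clipped polygon: [(12,11) (232/13,11) (18,13) (18,17) (12,17)]

1. After x ≥ 12: [(12,2) (17,0) (18,13) (18,20) (12,58/3)]
2. After x ≤ 20: [(12,2) (17,0) (18,13) (18,20) (12,58/3)]
3. After y ≥ 11: [(12,11) (232/13,11) (18,13) (18,20) (12,58/3)]
4. After y ≤ 17: [(12,17) (12,11) (232/13,11) (18,13) (18,17)]
5. Canonical ring: [(12,11) (232/13,11) (18,13) (18,17) (12,17)]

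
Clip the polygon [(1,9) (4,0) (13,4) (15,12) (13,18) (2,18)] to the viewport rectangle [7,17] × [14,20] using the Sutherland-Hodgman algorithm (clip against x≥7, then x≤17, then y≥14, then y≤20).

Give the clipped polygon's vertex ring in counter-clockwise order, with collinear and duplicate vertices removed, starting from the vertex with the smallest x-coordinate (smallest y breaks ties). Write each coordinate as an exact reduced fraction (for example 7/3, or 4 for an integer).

Clipped polygon: [(7,14) (43/3,14) (13,18) (7,18)]

1. After x ≥ 7: [(7,4/3) (13,4) (15,12) (13,18) (7,18)]
2. After x ≤ 17: [(7,4/3) (13,4) (15,12) (13,18) (7,18)]
3. After y ≥ 14: [(7,14) (43/3,14) (13,18) (7,18)]
4. After y ≤ 20: [(7,14) (43/3,14) (13,18) (7,18)]
5. Canonical ring: [(7,14) (43/3,14) (13,18) (7,18)]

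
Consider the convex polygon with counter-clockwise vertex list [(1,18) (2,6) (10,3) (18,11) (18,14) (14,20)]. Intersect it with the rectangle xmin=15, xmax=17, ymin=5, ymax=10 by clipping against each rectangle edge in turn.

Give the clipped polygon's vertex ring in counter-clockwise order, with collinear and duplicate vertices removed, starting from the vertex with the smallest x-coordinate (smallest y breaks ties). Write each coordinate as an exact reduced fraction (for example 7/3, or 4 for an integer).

1. After x ≥ 15: [(15,8) (18,11) (18,14) (15,37/2)]
2. After x ≤ 17: [(15,8) (17,10) (17,31/2) (15,37/2)]
3. After y ≥ 5: [(15,8) (17,10) (17,31/2) (15,37/2)]
4. After y ≤ 10: [(15,10) (15,8) (17,10) (17,10)]
5. Canonical ring: [(15,8) (17,10) (15,10)]

Clipped polygon: [(15,8) (17,10) (15,10)]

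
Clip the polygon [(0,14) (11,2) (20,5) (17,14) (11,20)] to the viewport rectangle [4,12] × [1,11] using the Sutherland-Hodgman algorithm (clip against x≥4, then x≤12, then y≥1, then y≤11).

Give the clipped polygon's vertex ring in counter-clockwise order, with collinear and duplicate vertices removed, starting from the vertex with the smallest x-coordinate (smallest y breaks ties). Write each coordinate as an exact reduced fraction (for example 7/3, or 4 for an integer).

Clipped polygon: [(4,106/11) (11,2) (12,7/3) (12,11) (4,11)]

1. After x ≥ 4: [(4,178/11) (4,106/11) (11,2) (20,5) (17,14) (11,20)]
2. After x ≤ 12: [(4,178/11) (4,106/11) (11,2) (12,7/3) (12,19) (11,20)]
3. After y ≥ 1: [(4,178/11) (4,106/11) (11,2) (12,7/3) (12,19) (11,20)]
4. After y ≤ 11: [(4,11) (4,106/11) (11,2) (12,7/3) (12,11)]
5. Canonical ring: [(4,106/11) (11,2) (12,7/3) (12,11) (4,11)]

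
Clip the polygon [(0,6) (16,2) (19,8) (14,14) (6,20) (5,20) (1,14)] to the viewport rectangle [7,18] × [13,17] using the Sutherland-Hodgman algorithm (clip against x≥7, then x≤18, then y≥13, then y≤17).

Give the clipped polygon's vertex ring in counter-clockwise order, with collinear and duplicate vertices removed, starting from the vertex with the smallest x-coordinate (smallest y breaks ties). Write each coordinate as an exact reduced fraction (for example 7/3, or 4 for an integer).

1. After x ≥ 7: [(7,17/4) (16,2) (19,8) (14,14) (7,77/4)]
2. After x ≤ 18: [(7,17/4) (16,2) (18,6) (18,46/5) (14,14) (7,77/4)]
3. After y ≥ 13: [(7,13) (89/6,13) (14,14) (7,77/4)]
4. After y ≤ 17: [(7,17) (7,13) (89/6,13) (14,14) (10,17)]
5. Canonical ring: [(7,13) (89/6,13) (14,14) (10,17) (7,17)]

Clipped polygon: [(7,13) (89/6,13) (14,14) (10,17) (7,17)]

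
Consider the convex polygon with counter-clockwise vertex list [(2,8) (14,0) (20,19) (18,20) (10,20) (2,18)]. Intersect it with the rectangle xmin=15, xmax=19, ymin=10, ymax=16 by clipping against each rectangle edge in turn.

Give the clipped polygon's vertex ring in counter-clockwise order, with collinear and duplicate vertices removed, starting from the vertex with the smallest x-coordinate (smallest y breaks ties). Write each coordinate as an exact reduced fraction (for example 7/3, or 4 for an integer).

Clipped polygon: [(15,10) (326/19,10) (19,95/6) (19,16) (15,16)]

1. After x ≥ 15: [(15,19/6) (20,19) (18,20) (15,20)]
2. After x ≤ 19: [(15,19/6) (19,95/6) (19,39/2) (18,20) (15,20)]
3. After y ≥ 10: [(15,10) (326/19,10) (19,95/6) (19,39/2) (18,20) (15,20)]
4. After y ≤ 16: [(15,16) (15,10) (326/19,10) (19,95/6) (19,16)]
5. Canonical ring: [(15,10) (326/19,10) (19,95/6) (19,16) (15,16)]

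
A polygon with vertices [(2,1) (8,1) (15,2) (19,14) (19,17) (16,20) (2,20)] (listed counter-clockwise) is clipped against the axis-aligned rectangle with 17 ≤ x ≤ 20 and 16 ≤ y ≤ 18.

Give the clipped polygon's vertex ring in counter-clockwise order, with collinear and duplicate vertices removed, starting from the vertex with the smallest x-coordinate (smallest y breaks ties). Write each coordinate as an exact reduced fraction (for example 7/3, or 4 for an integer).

1. After x ≥ 17: [(17,8) (19,14) (19,17) (17,19)]
2. After x ≤ 20: [(17,8) (19,14) (19,17) (17,19)]
3. After y ≥ 16: [(17,16) (19,16) (19,17) (17,19)]
4. After y ≤ 18: [(17,18) (17,16) (19,16) (19,17) (18,18)]
5. Canonical ring: [(17,16) (19,16) (19,17) (18,18) (17,18)]

Clipped polygon: [(17,16) (19,16) (19,17) (18,18) (17,18)]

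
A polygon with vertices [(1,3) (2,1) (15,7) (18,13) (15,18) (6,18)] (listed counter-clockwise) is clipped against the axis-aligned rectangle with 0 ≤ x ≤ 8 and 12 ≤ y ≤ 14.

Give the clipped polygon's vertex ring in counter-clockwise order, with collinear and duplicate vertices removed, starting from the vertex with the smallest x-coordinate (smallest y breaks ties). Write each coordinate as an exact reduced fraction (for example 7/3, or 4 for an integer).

1. After x ≥ 0: [(1,3) (2,1) (15,7) (18,13) (15,18) (6,18)]
2. After x ≤ 8: [(1,3) (2,1) (8,49/13) (8,18) (6,18)]
3. After y ≥ 12: [(4,12) (8,12) (8,18) (6,18)]
4. After y ≤ 14: [(14/3,14) (4,12) (8,12) (8,14)]
5. Canonical ring: [(4,12) (8,12) (8,14) (14/3,14)]

Clipped polygon: [(4,12) (8,12) (8,14) (14/3,14)]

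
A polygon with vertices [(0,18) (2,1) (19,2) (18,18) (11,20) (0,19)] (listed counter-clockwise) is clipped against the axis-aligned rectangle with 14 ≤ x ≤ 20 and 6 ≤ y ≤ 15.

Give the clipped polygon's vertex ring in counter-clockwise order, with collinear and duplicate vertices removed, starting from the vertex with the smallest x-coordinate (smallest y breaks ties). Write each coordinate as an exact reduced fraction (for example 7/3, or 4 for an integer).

1. After x ≥ 14: [(14,29/17) (19,2) (18,18) (14,134/7)]
2. After x ≤ 20: [(14,29/17) (19,2) (18,18) (14,134/7)]
3. After y ≥ 6: [(14,6) (75/4,6) (18,18) (14,134/7)]
4. After y ≤ 15: [(14,15) (14,6) (75/4,6) (291/16,15)]
5. Canonical ring: [(14,6) (75/4,6) (291/16,15) (14,15)]

Clipped polygon: [(14,6) (75/4,6) (291/16,15) (14,15)]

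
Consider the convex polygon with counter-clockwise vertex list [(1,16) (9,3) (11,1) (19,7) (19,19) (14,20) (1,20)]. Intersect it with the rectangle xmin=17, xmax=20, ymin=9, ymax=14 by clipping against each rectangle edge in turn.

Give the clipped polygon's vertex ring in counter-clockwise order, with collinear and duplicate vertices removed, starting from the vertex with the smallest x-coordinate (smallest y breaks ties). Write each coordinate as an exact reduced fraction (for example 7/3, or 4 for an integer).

Clipped polygon: [(17,9) (19,9) (19,14) (17,14)]

1. After x ≥ 17: [(17,11/2) (19,7) (19,19) (17,97/5)]
2. After x ≤ 20: [(17,11/2) (19,7) (19,19) (17,97/5)]
3. After y ≥ 9: [(17,9) (19,9) (19,19) (17,97/5)]
4. After y ≤ 14: [(17,14) (17,9) (19,9) (19,14)]
5. Canonical ring: [(17,9) (19,9) (19,14) (17,14)]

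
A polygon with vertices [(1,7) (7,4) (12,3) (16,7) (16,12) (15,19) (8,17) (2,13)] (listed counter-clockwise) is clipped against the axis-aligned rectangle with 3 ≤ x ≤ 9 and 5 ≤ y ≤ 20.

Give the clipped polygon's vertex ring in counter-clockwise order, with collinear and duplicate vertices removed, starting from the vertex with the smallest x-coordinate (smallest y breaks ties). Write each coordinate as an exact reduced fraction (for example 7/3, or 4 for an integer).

1. After x ≥ 3: [(3,6) (7,4) (12,3) (16,7) (16,12) (15,19) (8,17) (3,41/3)]
2. After x ≤ 9: [(3,6) (7,4) (9,18/5) (9,121/7) (8,17) (3,41/3)]
3. After y ≥ 5: [(3,6) (5,5) (9,5) (9,121/7) (8,17) (3,41/3)]
4. After y ≤ 20: [(3,6) (5,5) (9,5) (9,121/7) (8,17) (3,41/3)]
5. Canonical ring: [(3,6) (5,5) (9,5) (9,121/7) (8,17) (3,41/3)]

Clipped polygon: [(3,6) (5,5) (9,5) (9,121/7) (8,17) (3,41/3)]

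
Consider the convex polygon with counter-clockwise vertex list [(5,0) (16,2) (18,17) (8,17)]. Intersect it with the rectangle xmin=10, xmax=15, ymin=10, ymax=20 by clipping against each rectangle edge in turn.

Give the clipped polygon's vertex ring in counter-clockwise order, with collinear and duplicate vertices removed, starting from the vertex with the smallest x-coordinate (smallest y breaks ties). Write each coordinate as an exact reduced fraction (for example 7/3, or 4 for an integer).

1. After x ≥ 10: [(10,10/11) (16,2) (18,17) (10,17)]
2. After x ≤ 15: [(10,10/11) (15,20/11) (15,17) (10,17)]
3. After y ≥ 10: [(10,10) (15,10) (15,17) (10,17)]
4. After y ≤ 20: [(10,10) (15,10) (15,17) (10,17)]
5. Canonical ring: [(10,10) (15,10) (15,17) (10,17)]

Clipped polygon: [(10,10) (15,10) (15,17) (10,17)]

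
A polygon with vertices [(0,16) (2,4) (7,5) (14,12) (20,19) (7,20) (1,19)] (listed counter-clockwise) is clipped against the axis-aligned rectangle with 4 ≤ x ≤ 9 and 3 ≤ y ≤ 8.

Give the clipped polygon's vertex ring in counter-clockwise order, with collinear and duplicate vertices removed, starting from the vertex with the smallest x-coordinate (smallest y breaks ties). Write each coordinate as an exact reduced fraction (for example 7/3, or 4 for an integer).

1. After x ≥ 4: [(4,22/5) (7,5) (14,12) (20,19) (7,20) (4,39/2)]
2. After x ≤ 9: [(4,22/5) (7,5) (9,7) (9,258/13) (7,20) (4,39/2)]
3. After y ≥ 3: [(4,22/5) (7,5) (9,7) (9,258/13) (7,20) (4,39/2)]
4. After y ≤ 8: [(4,8) (4,22/5) (7,5) (9,7) (9,8)]
5. Canonical ring: [(4,22/5) (7,5) (9,7) (9,8) (4,8)]

Clipped polygon: [(4,22/5) (7,5) (9,7) (9,8) (4,8)]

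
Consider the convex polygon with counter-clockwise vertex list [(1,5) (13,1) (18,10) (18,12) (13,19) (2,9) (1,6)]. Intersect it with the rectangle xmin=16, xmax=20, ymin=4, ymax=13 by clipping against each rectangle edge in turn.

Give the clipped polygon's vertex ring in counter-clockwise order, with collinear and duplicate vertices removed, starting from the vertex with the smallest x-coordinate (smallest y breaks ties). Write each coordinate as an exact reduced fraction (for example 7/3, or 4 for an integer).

1. After x ≥ 16: [(16,32/5) (18,10) (18,12) (16,74/5)]
2. After x ≤ 20: [(16,32/5) (18,10) (18,12) (16,74/5)]
3. After y ≥ 4: [(16,32/5) (18,10) (18,12) (16,74/5)]
4. After y ≤ 13: [(16,13) (16,32/5) (18,10) (18,12) (121/7,13)]
5. Canonical ring: [(16,32/5) (18,10) (18,12) (121/7,13) (16,13)]

Clipped polygon: [(16,32/5) (18,10) (18,12) (121/7,13) (16,13)]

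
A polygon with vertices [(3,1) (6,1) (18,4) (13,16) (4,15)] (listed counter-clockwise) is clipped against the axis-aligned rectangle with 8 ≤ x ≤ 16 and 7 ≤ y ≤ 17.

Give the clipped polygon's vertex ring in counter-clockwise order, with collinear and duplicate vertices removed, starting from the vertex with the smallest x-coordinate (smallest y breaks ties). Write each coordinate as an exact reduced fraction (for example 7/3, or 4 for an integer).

1. After x ≥ 8: [(8,3/2) (18,4) (13,16) (8,139/9)]
2. After x ≤ 16: [(8,3/2) (16,7/2) (16,44/5) (13,16) (8,139/9)]
3. After y ≥ 7: [(8,7) (16,7) (16,44/5) (13,16) (8,139/9)]
4. After y ≤ 17: [(8,7) (16,7) (16,44/5) (13,16) (8,139/9)]
5. Canonical ring: [(8,7) (16,7) (16,44/5) (13,16) (8,139/9)]

Clipped polygon: [(8,7) (16,7) (16,44/5) (13,16) (8,139/9)]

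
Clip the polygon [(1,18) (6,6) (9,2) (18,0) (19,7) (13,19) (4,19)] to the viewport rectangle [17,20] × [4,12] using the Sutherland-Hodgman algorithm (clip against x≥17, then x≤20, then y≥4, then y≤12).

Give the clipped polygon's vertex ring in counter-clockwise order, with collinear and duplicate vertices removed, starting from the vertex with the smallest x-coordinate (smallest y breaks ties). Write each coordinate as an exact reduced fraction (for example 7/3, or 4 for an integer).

Clipped polygon: [(17,4) (130/7,4) (19,7) (17,11)]

1. After x ≥ 17: [(17,2/9) (18,0) (19,7) (17,11)]
2. After x ≤ 20: [(17,2/9) (18,0) (19,7) (17,11)]
3. After y ≥ 4: [(17,4) (130/7,4) (19,7) (17,11)]
4. After y ≤ 12: [(17,4) (130/7,4) (19,7) (17,11)]
5. Canonical ring: [(17,4) (130/7,4) (19,7) (17,11)]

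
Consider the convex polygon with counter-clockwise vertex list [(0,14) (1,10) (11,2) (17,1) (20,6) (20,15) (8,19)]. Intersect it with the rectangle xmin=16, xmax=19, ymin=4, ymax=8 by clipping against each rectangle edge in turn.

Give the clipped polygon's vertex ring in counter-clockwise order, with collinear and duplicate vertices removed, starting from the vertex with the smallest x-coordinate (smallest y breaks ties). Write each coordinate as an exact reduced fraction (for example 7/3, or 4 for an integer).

Clipped polygon: [(16,4) (94/5,4) (19,13/3) (19,8) (16,8)]

1. After x ≥ 16: [(16,7/6) (17,1) (20,6) (20,15) (16,49/3)]
2. After x ≤ 19: [(16,7/6) (17,1) (19,13/3) (19,46/3) (16,49/3)]
3. After y ≥ 4: [(16,4) (94/5,4) (19,13/3) (19,46/3) (16,49/3)]
4. After y ≤ 8: [(16,8) (16,4) (94/5,4) (19,13/3) (19,8)]
5. Canonical ring: [(16,4) (94/5,4) (19,13/3) (19,8) (16,8)]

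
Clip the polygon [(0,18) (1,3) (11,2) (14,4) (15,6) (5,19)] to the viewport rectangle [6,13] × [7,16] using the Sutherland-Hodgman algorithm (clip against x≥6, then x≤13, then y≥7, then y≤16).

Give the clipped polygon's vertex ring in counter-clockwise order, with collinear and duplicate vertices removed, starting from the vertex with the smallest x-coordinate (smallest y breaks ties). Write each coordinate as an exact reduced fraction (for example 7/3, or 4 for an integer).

1. After x ≥ 6: [(6,5/2) (11,2) (14,4) (15,6) (6,177/10)]
2. After x ≤ 13: [(6,5/2) (11,2) (13,10/3) (13,43/5) (6,177/10)]
3. After y ≥ 7: [(6,7) (13,7) (13,43/5) (6,177/10)]
4. After y ≤ 16: [(6,16) (6,7) (13,7) (13,43/5) (95/13,16)]
5. Canonical ring: [(6,7) (13,7) (13,43/5) (95/13,16) (6,16)]

Clipped polygon: [(6,7) (13,7) (13,43/5) (95/13,16) (6,16)]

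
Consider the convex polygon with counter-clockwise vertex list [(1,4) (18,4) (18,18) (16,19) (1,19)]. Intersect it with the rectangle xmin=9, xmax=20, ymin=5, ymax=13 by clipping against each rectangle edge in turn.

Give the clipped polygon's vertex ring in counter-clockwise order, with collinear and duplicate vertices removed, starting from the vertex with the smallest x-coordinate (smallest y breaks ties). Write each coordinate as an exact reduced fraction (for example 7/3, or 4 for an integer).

Clipped polygon: [(9,5) (18,5) (18,13) (9,13)]

1. After x ≥ 9: [(9,4) (18,4) (18,18) (16,19) (9,19)]
2. After x ≤ 20: [(9,4) (18,4) (18,18) (16,19) (9,19)]
3. After y ≥ 5: [(9,5) (18,5) (18,18) (16,19) (9,19)]
4. After y ≤ 13: [(9,13) (9,5) (18,5) (18,13)]
5. Canonical ring: [(9,5) (18,5) (18,13) (9,13)]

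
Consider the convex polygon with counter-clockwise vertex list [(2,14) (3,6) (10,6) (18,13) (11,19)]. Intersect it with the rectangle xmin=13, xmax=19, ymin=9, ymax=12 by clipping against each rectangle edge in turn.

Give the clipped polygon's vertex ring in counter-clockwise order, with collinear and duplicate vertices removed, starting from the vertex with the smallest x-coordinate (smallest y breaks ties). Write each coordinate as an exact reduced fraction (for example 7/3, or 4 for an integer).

Clipped polygon: [(13,9) (94/7,9) (118/7,12) (13,12)]

1. After x ≥ 13: [(13,69/8) (18,13) (13,121/7)]
2. After x ≤ 19: [(13,69/8) (18,13) (13,121/7)]
3. After y ≥ 9: [(13,9) (94/7,9) (18,13) (13,121/7)]
4. After y ≤ 12: [(13,12) (13,9) (94/7,9) (118/7,12)]
5. Canonical ring: [(13,9) (94/7,9) (118/7,12) (13,12)]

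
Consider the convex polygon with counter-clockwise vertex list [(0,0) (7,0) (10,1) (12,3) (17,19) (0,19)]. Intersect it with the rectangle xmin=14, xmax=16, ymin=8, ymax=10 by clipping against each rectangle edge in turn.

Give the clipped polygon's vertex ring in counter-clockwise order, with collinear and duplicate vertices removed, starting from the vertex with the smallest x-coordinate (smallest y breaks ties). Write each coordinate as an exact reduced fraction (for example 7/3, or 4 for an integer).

Clipped polygon: [(14,47/5) (227/16,10) (14,10)]

1. After x ≥ 14: [(14,47/5) (17,19) (14,19)]
2. After x ≤ 16: [(14,47/5) (16,79/5) (16,19) (14,19)]
3. After y ≥ 8: [(14,47/5) (16,79/5) (16,19) (14,19)]
4. After y ≤ 10: [(14,10) (14,47/5) (227/16,10)]
5. Canonical ring: [(14,47/5) (227/16,10) (14,10)]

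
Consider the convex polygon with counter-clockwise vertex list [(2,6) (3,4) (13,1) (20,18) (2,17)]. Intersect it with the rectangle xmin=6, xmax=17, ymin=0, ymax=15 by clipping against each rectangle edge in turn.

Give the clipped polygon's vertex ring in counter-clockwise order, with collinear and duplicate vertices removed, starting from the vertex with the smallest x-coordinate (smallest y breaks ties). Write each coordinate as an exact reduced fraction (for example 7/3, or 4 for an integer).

Clipped polygon: [(6,31/10) (13,1) (17,75/7) (17,15) (6,15)]

1. After x ≥ 6: [(6,31/10) (13,1) (20,18) (6,155/9)]
2. After x ≤ 17: [(6,31/10) (13,1) (17,75/7) (17,107/6) (6,155/9)]
3. After y ≥ 0: [(6,31/10) (13,1) (17,75/7) (17,107/6) (6,155/9)]
4. After y ≤ 15: [(6,15) (6,31/10) (13,1) (17,75/7) (17,15)]
5. Canonical ring: [(6,31/10) (13,1) (17,75/7) (17,15) (6,15)]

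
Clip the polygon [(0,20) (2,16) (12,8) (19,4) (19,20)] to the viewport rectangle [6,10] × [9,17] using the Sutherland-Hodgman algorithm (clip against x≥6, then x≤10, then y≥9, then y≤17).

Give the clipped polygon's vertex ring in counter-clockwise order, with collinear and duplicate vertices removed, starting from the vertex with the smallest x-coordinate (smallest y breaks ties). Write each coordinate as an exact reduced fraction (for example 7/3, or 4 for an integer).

1. After x ≥ 6: [(6,20) (6,64/5) (12,8) (19,4) (19,20)]
2. After x ≤ 10: [(10,20) (6,20) (6,64/5) (10,48/5)]
3. After y ≥ 9: [(10,20) (6,20) (6,64/5) (10,48/5)]
4. After y ≤ 17: [(10,17) (6,17) (6,64/5) (10,48/5)]
5. Canonical ring: [(6,64/5) (10,48/5) (10,17) (6,17)]

Clipped polygon: [(6,64/5) (10,48/5) (10,17) (6,17)]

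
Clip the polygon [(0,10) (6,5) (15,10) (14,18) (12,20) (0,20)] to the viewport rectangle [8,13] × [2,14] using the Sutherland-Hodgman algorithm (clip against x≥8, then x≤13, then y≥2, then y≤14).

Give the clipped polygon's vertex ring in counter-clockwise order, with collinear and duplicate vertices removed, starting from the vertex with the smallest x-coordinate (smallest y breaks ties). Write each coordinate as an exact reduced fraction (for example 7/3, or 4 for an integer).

1. After x ≥ 8: [(8,55/9) (15,10) (14,18) (12,20) (8,20)]
2. After x ≤ 13: [(8,55/9) (13,80/9) (13,19) (12,20) (8,20)]
3. After y ≥ 2: [(8,55/9) (13,80/9) (13,19) (12,20) (8,20)]
4. After y ≤ 14: [(8,14) (8,55/9) (13,80/9) (13,14)]
5. Canonical ring: [(8,55/9) (13,80/9) (13,14) (8,14)]

Clipped polygon: [(8,55/9) (13,80/9) (13,14) (8,14)]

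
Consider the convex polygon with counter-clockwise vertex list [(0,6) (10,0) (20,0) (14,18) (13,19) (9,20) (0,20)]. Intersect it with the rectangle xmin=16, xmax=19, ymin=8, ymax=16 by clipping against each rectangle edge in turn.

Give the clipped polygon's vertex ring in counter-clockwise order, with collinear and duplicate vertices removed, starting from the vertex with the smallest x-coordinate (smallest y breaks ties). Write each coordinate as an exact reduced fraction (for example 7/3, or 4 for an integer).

1. After x ≥ 16: [(16,0) (20,0) (16,12)]
2. After x ≤ 19: [(16,0) (19,0) (19,3) (16,12)]
3. After y ≥ 8: [(16,8) (52/3,8) (16,12)]
4. After y ≤ 16: [(16,8) (52/3,8) (16,12)]
5. Canonical ring: [(16,8) (52/3,8) (16,12)]

Clipped polygon: [(16,8) (52/3,8) (16,12)]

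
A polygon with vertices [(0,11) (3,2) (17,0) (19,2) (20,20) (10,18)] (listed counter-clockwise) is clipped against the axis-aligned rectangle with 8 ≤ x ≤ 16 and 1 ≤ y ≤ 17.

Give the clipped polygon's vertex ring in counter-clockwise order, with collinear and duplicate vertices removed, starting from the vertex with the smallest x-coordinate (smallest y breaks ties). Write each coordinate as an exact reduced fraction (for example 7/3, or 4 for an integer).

1. After x ≥ 8: [(8,83/5) (8,9/7) (17,0) (19,2) (20,20) (10,18)]
2. After x ≤ 16: [(8,83/5) (8,9/7) (16,1/7) (16,96/5) (10,18)]
3. After y ≥ 1: [(8,83/5) (8,9/7) (10,1) (16,1) (16,96/5) (10,18)]
4. After y ≤ 17: [(60/7,17) (8,83/5) (8,9/7) (10,1) (16,1) (16,17)]
5. Canonical ring: [(8,9/7) (10,1) (16,1) (16,17) (60/7,17) (8,83/5)]

Clipped polygon: [(8,9/7) (10,1) (16,1) (16,17) (60/7,17) (8,83/5)]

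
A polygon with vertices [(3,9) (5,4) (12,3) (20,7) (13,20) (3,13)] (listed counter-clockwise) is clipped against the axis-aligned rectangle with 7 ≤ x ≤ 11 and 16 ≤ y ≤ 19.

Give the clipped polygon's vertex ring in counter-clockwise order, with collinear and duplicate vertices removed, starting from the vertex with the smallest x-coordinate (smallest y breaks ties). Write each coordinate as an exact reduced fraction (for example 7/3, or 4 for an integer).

Clipped polygon: [(51/7,16) (11,16) (11,93/5)]

1. After x ≥ 7: [(7,26/7) (12,3) (20,7) (13,20) (7,79/5)]
2. After x ≤ 11: [(7,26/7) (11,22/7) (11,93/5) (7,79/5)]
3. After y ≥ 16: [(11,16) (11,93/5) (51/7,16)]
4. After y ≤ 19: [(11,16) (11,93/5) (51/7,16)]
5. Canonical ring: [(51/7,16) (11,16) (11,93/5)]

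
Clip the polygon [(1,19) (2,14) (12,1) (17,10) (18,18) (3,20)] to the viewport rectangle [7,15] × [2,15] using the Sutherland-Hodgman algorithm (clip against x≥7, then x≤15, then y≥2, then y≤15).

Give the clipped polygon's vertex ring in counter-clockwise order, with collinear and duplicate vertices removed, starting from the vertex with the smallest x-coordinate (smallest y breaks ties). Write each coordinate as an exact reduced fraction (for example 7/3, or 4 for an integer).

1. After x ≥ 7: [(7,15/2) (12,1) (17,10) (18,18) (7,292/15)]
2. After x ≤ 15: [(7,15/2) (12,1) (15,32/5) (15,92/5) (7,292/15)]
3. After y ≥ 2: [(7,15/2) (146/13,2) (113/9,2) (15,32/5) (15,92/5) (7,292/15)]
4. After y ≤ 15: [(7,15) (7,15/2) (146/13,2) (113/9,2) (15,32/5) (15,15)]
5. Canonical ring: [(7,15/2) (146/13,2) (113/9,2) (15,32/5) (15,15) (7,15)]

Clipped polygon: [(7,15/2) (146/13,2) (113/9,2) (15,32/5) (15,15) (7,15)]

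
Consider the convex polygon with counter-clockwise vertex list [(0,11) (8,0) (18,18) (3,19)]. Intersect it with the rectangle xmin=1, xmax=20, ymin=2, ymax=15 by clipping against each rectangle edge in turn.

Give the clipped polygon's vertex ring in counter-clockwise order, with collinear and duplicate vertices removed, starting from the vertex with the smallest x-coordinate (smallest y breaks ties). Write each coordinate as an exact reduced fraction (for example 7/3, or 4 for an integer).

1. After x ≥ 1: [(1,41/3) (1,77/8) (8,0) (18,18) (3,19)]
2. After x ≤ 20: [(1,41/3) (1,77/8) (8,0) (18,18) (3,19)]
3. After y ≥ 2: [(1,41/3) (1,77/8) (72/11,2) (82/9,2) (18,18) (3,19)]
4. After y ≤ 15: [(3/2,15) (1,41/3) (1,77/8) (72/11,2) (82/9,2) (49/3,15)]
5. Canonical ring: [(1,77/8) (72/11,2) (82/9,2) (49/3,15) (3/2,15) (1,41/3)]

Clipped polygon: [(1,77/8) (72/11,2) (82/9,2) (49/3,15) (3/2,15) (1,41/3)]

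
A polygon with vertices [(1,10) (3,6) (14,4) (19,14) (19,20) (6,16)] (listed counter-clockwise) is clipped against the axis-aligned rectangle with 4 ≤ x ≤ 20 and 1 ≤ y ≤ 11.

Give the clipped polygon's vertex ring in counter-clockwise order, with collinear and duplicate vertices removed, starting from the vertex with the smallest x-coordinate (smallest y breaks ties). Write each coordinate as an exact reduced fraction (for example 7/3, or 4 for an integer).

Clipped polygon: [(4,64/11) (14,4) (35/2,11) (4,11)]

1. After x ≥ 4: [(4,68/5) (4,64/11) (14,4) (19,14) (19,20) (6,16)]
2. After x ≤ 20: [(4,68/5) (4,64/11) (14,4) (19,14) (19,20) (6,16)]
3. After y ≥ 1: [(4,68/5) (4,64/11) (14,4) (19,14) (19,20) (6,16)]
4. After y ≤ 11: [(4,11) (4,64/11) (14,4) (35/2,11)]
5. Canonical ring: [(4,64/11) (14,4) (35/2,11) (4,11)]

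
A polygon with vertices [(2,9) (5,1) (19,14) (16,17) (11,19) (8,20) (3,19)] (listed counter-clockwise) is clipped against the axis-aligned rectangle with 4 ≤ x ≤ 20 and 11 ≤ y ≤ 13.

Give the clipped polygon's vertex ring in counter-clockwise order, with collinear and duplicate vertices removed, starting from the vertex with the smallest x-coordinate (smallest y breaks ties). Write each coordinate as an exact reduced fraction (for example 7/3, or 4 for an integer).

1. After x ≥ 4: [(4,11/3) (5,1) (19,14) (16,17) (11,19) (8,20) (4,96/5)]
2. After x ≤ 20: [(4,11/3) (5,1) (19,14) (16,17) (11,19) (8,20) (4,96/5)]
3. After y ≥ 11: [(4,11) (205/13,11) (19,14) (16,17) (11,19) (8,20) (4,96/5)]
4. After y ≤ 13: [(4,13) (4,11) (205/13,11) (233/13,13)]
5. Canonical ring: [(4,11) (205/13,11) (233/13,13) (4,13)]

Clipped polygon: [(4,11) (205/13,11) (233/13,13) (4,13)]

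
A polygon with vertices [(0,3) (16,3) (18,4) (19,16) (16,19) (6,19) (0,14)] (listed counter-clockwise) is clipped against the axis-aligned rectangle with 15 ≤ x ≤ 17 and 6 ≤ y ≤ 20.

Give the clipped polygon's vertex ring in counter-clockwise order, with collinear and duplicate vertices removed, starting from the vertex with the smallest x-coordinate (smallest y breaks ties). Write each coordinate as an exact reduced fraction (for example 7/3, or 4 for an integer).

1. After x ≥ 15: [(15,3) (16,3) (18,4) (19,16) (16,19) (15,19)]
2. After x ≤ 17: [(15,3) (16,3) (17,7/2) (17,18) (16,19) (15,19)]
3. After y ≥ 6: [(15,6) (17,6) (17,18) (16,19) (15,19)]
4. After y ≤ 20: [(15,6) (17,6) (17,18) (16,19) (15,19)]
5. Canonical ring: [(15,6) (17,6) (17,18) (16,19) (15,19)]

Clipped polygon: [(15,6) (17,6) (17,18) (16,19) (15,19)]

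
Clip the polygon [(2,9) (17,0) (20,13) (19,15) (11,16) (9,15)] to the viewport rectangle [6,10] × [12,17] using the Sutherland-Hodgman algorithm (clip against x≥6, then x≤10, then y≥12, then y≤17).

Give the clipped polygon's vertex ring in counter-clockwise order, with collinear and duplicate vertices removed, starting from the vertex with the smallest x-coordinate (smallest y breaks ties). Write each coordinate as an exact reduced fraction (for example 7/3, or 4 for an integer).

Clipped polygon: [(6,12) (10,12) (10,31/2) (9,15) (6,87/7)]

1. After x ≥ 6: [(6,87/7) (6,33/5) (17,0) (20,13) (19,15) (11,16) (9,15)]
2. After x ≤ 10: [(6,87/7) (6,33/5) (10,21/5) (10,31/2) (9,15)]
3. After y ≥ 12: [(6,87/7) (6,12) (10,12) (10,31/2) (9,15)]
4. After y ≤ 17: [(6,87/7) (6,12) (10,12) (10,31/2) (9,15)]
5. Canonical ring: [(6,12) (10,12) (10,31/2) (9,15) (6,87/7)]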